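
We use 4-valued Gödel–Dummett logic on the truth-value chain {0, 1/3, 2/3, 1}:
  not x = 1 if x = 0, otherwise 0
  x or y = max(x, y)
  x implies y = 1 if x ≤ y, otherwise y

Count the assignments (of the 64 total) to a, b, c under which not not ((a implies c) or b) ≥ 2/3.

61

value 1: 61 assignments (counts)
value 0: 3 assignments
So 61 of the 64 assignments meet the threshold.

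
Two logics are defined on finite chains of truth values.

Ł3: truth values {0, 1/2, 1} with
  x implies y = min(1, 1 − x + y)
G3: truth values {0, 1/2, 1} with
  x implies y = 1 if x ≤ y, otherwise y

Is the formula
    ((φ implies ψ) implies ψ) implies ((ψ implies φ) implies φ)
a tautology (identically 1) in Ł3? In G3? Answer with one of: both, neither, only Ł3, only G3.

only Ł3

In Ł3: every assignment gives 1 — tautology.
In G3: at φ = 1/2, ψ = 0 the value is 1/2 — not a tautology.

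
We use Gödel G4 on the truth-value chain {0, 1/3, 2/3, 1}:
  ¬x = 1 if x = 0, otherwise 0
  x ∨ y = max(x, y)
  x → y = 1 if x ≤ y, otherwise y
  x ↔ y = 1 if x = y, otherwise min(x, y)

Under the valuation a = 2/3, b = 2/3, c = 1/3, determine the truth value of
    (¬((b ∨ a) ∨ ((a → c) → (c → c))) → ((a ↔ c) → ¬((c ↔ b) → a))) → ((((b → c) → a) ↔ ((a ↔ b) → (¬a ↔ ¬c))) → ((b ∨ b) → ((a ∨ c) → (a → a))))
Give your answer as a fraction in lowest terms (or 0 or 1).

1

b ∨ a = 2/3 ∨ 2/3 = 2/3
a → c = 2/3 → 1/3 = 1/3
c → c = 1/3 → 1/3 = 1
(a → c) → (c → c) = 1/3 → 1 = 1
(b ∨ a) ∨ ((a → c) → (c → c)) = 2/3 ∨ 1 = 1
¬((b ∨ a) ∨ ((a → c) → (c → c))) = ¬1 = 0
a ↔ c = 2/3 ↔ 1/3 = 1/3
c ↔ b = 1/3 ↔ 2/3 = 1/3
(c ↔ b) → a = 1/3 → 2/3 = 1
¬((c ↔ b) → a) = ¬1 = 0
(a ↔ c) → ¬((c ↔ b) → a) = 1/3 → 0 = 0
¬((b ∨ a) ∨ ((a → c) → (c → c))) → ((a ↔ c) → ¬((c ↔ b) → a)) = 0 → 0 = 1
b → c = 2/3 → 1/3 = 1/3
(b → c) → a = 1/3 → 2/3 = 1
a ↔ b = 2/3 ↔ 2/3 = 1
¬a = ¬2/3 = 0
¬c = ¬1/3 = 0
¬a ↔ ¬c = 0 ↔ 0 = 1
(a ↔ b) → (¬a ↔ ¬c) = 1 → 1 = 1
((b → c) → a) ↔ ((a ↔ b) → (¬a ↔ ¬c)) = 1 ↔ 1 = 1
b ∨ b = 2/3 ∨ 2/3 = 2/3
a ∨ c = 2/3 ∨ 1/3 = 2/3
a → a = 2/3 → 2/3 = 1
(a ∨ c) → (a → a) = 2/3 → 1 = 1
(b ∨ b) → ((a ∨ c) → (a → a)) = 2/3 → 1 = 1
(((b → c) → a) ↔ ((a ↔ b) → (¬a ↔ ¬c))) → ((b ∨ b) → ((a ∨ c) → (a → a))) = 1 → 1 = 1
(¬((b ∨ a) ∨ ((a → c) → (c → c))) → ((a ↔ c) → ¬((c ↔ b) → a))) → ((((b → c) → a) ↔ ((a ↔ b) → (¬a ↔ ¬c))) → ((b ∨ b) → ((a ∨ c) → (a → a)))) = 1 → 1 = 1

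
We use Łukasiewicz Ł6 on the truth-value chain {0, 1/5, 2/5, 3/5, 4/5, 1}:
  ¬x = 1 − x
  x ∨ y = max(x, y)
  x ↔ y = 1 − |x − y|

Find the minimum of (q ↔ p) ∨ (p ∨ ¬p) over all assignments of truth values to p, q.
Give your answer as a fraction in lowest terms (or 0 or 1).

3/5

Take p = 2/5, q = 0:
q ↔ p = 0 ↔ 2/5 = 3/5
¬p = ¬2/5 = 3/5
p ∨ ¬p = 2/5 ∨ 3/5 = 3/5
(q ↔ p) ∨ (p ∨ ¬p) = 3/5 ∨ 3/5 = 3/5
No assignment yields a value below 3/5, so this is the minimum.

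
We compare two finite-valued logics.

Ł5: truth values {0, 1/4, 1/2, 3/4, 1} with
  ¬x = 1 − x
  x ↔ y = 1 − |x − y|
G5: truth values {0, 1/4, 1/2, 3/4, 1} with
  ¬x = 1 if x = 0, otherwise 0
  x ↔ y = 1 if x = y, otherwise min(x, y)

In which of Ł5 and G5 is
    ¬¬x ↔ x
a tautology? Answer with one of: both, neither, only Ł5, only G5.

only Ł5

In Ł5: every assignment gives 1 — tautology.
In G5: at x = 1/4 the value is 1/4 — not a tautology.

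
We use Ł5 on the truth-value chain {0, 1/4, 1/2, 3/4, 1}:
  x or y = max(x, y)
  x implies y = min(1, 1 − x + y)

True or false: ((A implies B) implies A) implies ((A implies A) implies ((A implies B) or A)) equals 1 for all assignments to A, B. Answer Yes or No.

Counterexample: take A = 1/2, B = 0.
A implies B = 1/2 implies 0 = 1/2
(A implies B) implies A = 1/2 implies 1/2 = 1
A implies A = 1/2 implies 1/2 = 1
A implies B = 1/2 implies 0 = 1/2
(A implies B) or A = 1/2 or 1/2 = 1/2
(A implies A) implies ((A implies B) or A) = 1 implies 1/2 = 1/2
((A implies B) implies A) implies ((A implies A) implies ((A implies B) or A)) = 1 implies 1/2 = 1/2
This gives 1/2 ≠ 1.

No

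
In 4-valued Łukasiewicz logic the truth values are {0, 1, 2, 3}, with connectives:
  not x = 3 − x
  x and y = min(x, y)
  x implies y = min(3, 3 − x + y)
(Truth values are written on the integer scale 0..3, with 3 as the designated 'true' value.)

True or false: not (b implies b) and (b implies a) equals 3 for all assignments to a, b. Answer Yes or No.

No

Counterexample: take a = 0, b = 0.
b implies b = 0 implies 0 = 3
not (b implies b) = not 3 = 0
b implies a = 0 implies 0 = 3
not (b implies b) and (b implies a) = 0 and 3 = 0
This gives 0 ≠ 3.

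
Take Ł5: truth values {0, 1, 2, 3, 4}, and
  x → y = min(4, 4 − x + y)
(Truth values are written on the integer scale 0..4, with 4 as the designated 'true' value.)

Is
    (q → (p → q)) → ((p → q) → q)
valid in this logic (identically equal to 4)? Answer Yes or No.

Counterexample: take p = 0, q = 0.
p → q = 0 → 0 = 4
q → (p → q) = 0 → 4 = 4
p → q = 0 → 0 = 4
(p → q) → q = 4 → 0 = 0
(q → (p → q)) → ((p → q) → q) = 4 → 0 = 0
This gives 0 ≠ 4.

No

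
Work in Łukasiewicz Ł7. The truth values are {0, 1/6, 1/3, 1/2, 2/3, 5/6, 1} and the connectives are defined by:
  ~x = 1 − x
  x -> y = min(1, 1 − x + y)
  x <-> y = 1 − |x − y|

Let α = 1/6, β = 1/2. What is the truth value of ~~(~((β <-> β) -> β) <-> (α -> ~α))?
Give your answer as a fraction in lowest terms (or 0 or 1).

1/2

β <-> β = 1/2 <-> 1/2 = 1
(β <-> β) -> β = 1 -> 1/2 = 1/2
~((β <-> β) -> β) = ~1/2 = 1/2
~α = ~1/6 = 5/6
α -> ~α = 1/6 -> 5/6 = 1
~((β <-> β) -> β) <-> (α -> ~α) = 1/2 <-> 1 = 1/2
~(~((β <-> β) -> β) <-> (α -> ~α)) = ~1/2 = 1/2
~~(~((β <-> β) -> β) <-> (α -> ~α)) = ~1/2 = 1/2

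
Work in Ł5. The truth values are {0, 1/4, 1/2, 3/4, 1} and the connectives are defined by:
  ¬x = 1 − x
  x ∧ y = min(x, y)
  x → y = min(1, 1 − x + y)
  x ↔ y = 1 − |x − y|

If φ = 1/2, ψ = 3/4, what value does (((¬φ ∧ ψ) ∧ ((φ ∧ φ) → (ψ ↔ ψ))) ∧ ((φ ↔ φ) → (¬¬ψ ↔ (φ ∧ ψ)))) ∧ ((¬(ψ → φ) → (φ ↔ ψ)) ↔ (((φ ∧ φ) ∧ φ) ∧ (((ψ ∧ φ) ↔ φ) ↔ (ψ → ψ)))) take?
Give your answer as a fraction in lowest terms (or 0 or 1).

¬φ = ¬1/2 = 1/2
¬φ ∧ ψ = 1/2 ∧ 3/4 = 1/2
φ ∧ φ = 1/2 ∧ 1/2 = 1/2
ψ ↔ ψ = 3/4 ↔ 3/4 = 1
(φ ∧ φ) → (ψ ↔ ψ) = 1/2 → 1 = 1
(¬φ ∧ ψ) ∧ ((φ ∧ φ) → (ψ ↔ ψ)) = 1/2 ∧ 1 = 1/2
φ ↔ φ = 1/2 ↔ 1/2 = 1
¬ψ = ¬3/4 = 1/4
¬¬ψ = ¬1/4 = 3/4
φ ∧ ψ = 1/2 ∧ 3/4 = 1/2
¬¬ψ ↔ (φ ∧ ψ) = 3/4 ↔ 1/2 = 3/4
(φ ↔ φ) → (¬¬ψ ↔ (φ ∧ ψ)) = 1 → 3/4 = 3/4
((¬φ ∧ ψ) ∧ ((φ ∧ φ) → (ψ ↔ ψ))) ∧ ((φ ↔ φ) → (¬¬ψ ↔ (φ ∧ ψ))) = 1/2 ∧ 3/4 = 1/2
ψ → φ = 3/4 → 1/2 = 3/4
¬(ψ → φ) = ¬3/4 = 1/4
φ ↔ ψ = 1/2 ↔ 3/4 = 3/4
¬(ψ → φ) → (φ ↔ ψ) = 1/4 → 3/4 = 1
φ ∧ φ = 1/2 ∧ 1/2 = 1/2
(φ ∧ φ) ∧ φ = 1/2 ∧ 1/2 = 1/2
ψ ∧ φ = 3/4 ∧ 1/2 = 1/2
(ψ ∧ φ) ↔ φ = 1/2 ↔ 1/2 = 1
ψ → ψ = 3/4 → 3/4 = 1
((ψ ∧ φ) ↔ φ) ↔ (ψ → ψ) = 1 ↔ 1 = 1
((φ ∧ φ) ∧ φ) ∧ (((ψ ∧ φ) ↔ φ) ↔ (ψ → ψ)) = 1/2 ∧ 1 = 1/2
(¬(ψ → φ) → (φ ↔ ψ)) ↔ (((φ ∧ φ) ∧ φ) ∧ (((ψ ∧ φ) ↔ φ) ↔ (ψ → ψ))) = 1 ↔ 1/2 = 1/2
(((¬φ ∧ ψ) ∧ ((φ ∧ φ) → (ψ ↔ ψ))) ∧ ((φ ↔ φ) → (¬¬ψ ↔ (φ ∧ ψ)))) ∧ ((¬(ψ → φ) → (φ ↔ ψ)) ↔ (((φ ∧ φ) ∧ φ) ∧ (((ψ ∧ φ) ↔ φ) ↔ (ψ → ψ)))) = 1/2 ∧ 1/2 = 1/2

1/2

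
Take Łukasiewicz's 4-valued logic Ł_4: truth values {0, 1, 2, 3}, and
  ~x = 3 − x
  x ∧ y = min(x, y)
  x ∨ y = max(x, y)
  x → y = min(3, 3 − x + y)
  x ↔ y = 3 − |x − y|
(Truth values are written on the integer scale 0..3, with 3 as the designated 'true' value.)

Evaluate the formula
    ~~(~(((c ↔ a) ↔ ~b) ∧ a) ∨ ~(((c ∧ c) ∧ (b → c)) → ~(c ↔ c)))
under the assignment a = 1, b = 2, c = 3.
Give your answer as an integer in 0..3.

c ↔ a = 3 ↔ 1 = 1
~b = ~2 = 1
(c ↔ a) ↔ ~b = 1 ↔ 1 = 3
((c ↔ a) ↔ ~b) ∧ a = 3 ∧ 1 = 1
~(((c ↔ a) ↔ ~b) ∧ a) = ~1 = 2
c ∧ c = 3 ∧ 3 = 3
b → c = 2 → 3 = 3
(c ∧ c) ∧ (b → c) = 3 ∧ 3 = 3
c ↔ c = 3 ↔ 3 = 3
~(c ↔ c) = ~3 = 0
((c ∧ c) ∧ (b → c)) → ~(c ↔ c) = 3 → 0 = 0
~(((c ∧ c) ∧ (b → c)) → ~(c ↔ c)) = ~0 = 3
~(((c ↔ a) ↔ ~b) ∧ a) ∨ ~(((c ∧ c) ∧ (b → c)) → ~(c ↔ c)) = 2 ∨ 3 = 3
~(~(((c ↔ a) ↔ ~b) ∧ a) ∨ ~(((c ∧ c) ∧ (b → c)) → ~(c ↔ c))) = ~3 = 0
~~(~(((c ↔ a) ↔ ~b) ∧ a) ∨ ~(((c ∧ c) ∧ (b → c)) → ~(c ↔ c))) = ~0 = 3

3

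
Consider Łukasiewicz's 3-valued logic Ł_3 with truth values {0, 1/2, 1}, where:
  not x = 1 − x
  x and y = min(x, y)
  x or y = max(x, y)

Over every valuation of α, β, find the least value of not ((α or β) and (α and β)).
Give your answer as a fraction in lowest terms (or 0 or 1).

Take α = 1, β = 1:
α or β = 1 or 1 = 1
α and β = 1 and 1 = 1
(α or β) and (α and β) = 1 and 1 = 1
not ((α or β) and (α and β)) = not 1 = 0
No assignment yields a value below 0, so this is the minimum.

0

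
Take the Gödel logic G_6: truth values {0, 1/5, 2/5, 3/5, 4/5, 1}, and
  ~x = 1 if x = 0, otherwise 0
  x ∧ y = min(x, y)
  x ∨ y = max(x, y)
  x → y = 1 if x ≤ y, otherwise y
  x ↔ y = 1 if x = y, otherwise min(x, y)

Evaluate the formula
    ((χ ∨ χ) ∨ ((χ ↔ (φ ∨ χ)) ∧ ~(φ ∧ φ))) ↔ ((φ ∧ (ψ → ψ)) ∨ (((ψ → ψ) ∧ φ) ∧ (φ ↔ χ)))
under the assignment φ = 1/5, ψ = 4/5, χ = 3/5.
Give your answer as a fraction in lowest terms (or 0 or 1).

χ ∨ χ = 3/5 ∨ 3/5 = 3/5
φ ∨ χ = 1/5 ∨ 3/5 = 3/5
χ ↔ (φ ∨ χ) = 3/5 ↔ 3/5 = 1
φ ∧ φ = 1/5 ∧ 1/5 = 1/5
~(φ ∧ φ) = ~1/5 = 0
(χ ↔ (φ ∨ χ)) ∧ ~(φ ∧ φ) = 1 ∧ 0 = 0
(χ ∨ χ) ∨ ((χ ↔ (φ ∨ χ)) ∧ ~(φ ∧ φ)) = 3/5 ∨ 0 = 3/5
ψ → ψ = 4/5 → 4/5 = 1
φ ∧ (ψ → ψ) = 1/5 ∧ 1 = 1/5
ψ → ψ = 4/5 → 4/5 = 1
(ψ → ψ) ∧ φ = 1 ∧ 1/5 = 1/5
φ ↔ χ = 1/5 ↔ 3/5 = 1/5
((ψ → ψ) ∧ φ) ∧ (φ ↔ χ) = 1/5 ∧ 1/5 = 1/5
(φ ∧ (ψ → ψ)) ∨ (((ψ → ψ) ∧ φ) ∧ (φ ↔ χ)) = 1/5 ∨ 1/5 = 1/5
((χ ∨ χ) ∨ ((χ ↔ (φ ∨ χ)) ∧ ~(φ ∧ φ))) ↔ ((φ ∧ (ψ → ψ)) ∨ (((ψ → ψ) ∧ φ) ∧ (φ ↔ χ))) = 3/5 ↔ 1/5 = 1/5

1/5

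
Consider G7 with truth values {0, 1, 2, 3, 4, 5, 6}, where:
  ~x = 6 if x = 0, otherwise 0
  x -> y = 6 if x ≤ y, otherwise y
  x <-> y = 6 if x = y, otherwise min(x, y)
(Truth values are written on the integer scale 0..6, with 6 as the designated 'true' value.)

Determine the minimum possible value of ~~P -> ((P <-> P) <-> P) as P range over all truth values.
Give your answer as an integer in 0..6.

Take P = 1:
~P = ~1 = 0
~~P = ~0 = 6
P <-> P = 1 <-> 1 = 6
(P <-> P) <-> P = 6 <-> 1 = 1
~~P -> ((P <-> P) <-> P) = 6 -> 1 = 1
No assignment yields a value below 1, so this is the minimum.

1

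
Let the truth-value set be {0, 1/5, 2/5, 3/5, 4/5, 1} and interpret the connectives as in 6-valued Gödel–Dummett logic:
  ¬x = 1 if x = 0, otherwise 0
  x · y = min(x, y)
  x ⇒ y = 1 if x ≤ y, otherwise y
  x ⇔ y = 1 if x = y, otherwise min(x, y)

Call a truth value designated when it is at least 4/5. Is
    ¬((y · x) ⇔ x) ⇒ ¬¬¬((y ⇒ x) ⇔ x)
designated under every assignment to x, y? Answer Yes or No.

Counterexample: take x = 1/5, y = 0.
y · x = 0 · 1/5 = 0
(y · x) ⇔ x = 0 ⇔ 1/5 = 0
¬((y · x) ⇔ x) = ¬0 = 1
y ⇒ x = 0 ⇒ 1/5 = 1
(y ⇒ x) ⇔ x = 1 ⇔ 1/5 = 1/5
¬((y ⇒ x) ⇔ x) = ¬1/5 = 0
¬¬((y ⇒ x) ⇔ x) = ¬0 = 1
¬¬¬((y ⇒ x) ⇔ x) = ¬1 = 0
¬((y · x) ⇔ x) ⇒ ¬¬¬((y ⇒ x) ⇔ x) = 1 ⇒ 0 = 0
This gives 0, which is below 4/5.

No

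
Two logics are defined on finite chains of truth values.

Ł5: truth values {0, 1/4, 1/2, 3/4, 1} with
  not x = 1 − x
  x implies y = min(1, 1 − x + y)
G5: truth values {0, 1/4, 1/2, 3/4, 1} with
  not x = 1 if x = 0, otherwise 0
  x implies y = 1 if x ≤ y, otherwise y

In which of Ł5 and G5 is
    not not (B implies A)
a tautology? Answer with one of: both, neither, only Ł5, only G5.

neither

In Ł5: at A = 0, B = 1/4 the value is 3/4 — not a tautology.
In G5: at A = 0, B = 1/4 the value is 0 — not a tautology.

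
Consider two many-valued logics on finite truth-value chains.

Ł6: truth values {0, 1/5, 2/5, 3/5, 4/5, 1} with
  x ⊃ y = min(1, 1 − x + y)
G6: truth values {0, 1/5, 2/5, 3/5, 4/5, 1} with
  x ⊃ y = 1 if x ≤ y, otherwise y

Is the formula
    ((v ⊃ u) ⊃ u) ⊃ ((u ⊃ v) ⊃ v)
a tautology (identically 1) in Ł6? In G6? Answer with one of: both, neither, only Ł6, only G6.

In Ł6: every assignment gives 1 — tautology.
In G6: at u = 0, v = 1/5 the value is 1/5 — not a tautology.

only Ł6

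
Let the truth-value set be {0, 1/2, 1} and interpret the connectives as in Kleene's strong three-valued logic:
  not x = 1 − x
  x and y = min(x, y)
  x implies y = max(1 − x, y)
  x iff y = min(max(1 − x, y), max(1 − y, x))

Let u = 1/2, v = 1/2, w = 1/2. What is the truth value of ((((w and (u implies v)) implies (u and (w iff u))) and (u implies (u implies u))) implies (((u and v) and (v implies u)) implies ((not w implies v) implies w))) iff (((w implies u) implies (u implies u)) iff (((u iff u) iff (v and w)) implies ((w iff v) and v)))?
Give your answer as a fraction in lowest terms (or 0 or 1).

1/2

u implies v = 1/2 implies 1/2 = 1/2
w and (u implies v) = 1/2 and 1/2 = 1/2
w iff u = 1/2 iff 1/2 = 1/2
u and (w iff u) = 1/2 and 1/2 = 1/2
(w and (u implies v)) implies (u and (w iff u)) = 1/2 implies 1/2 = 1/2
u implies u = 1/2 implies 1/2 = 1/2
u implies (u implies u) = 1/2 implies 1/2 = 1/2
((w and (u implies v)) implies (u and (w iff u))) and (u implies (u implies u)) = 1/2 and 1/2 = 1/2
u and v = 1/2 and 1/2 = 1/2
v implies u = 1/2 implies 1/2 = 1/2
(u and v) and (v implies u) = 1/2 and 1/2 = 1/2
not w = not 1/2 = 1/2
not w implies v = 1/2 implies 1/2 = 1/2
(not w implies v) implies w = 1/2 implies 1/2 = 1/2
((u and v) and (v implies u)) implies ((not w implies v) implies w) = 1/2 implies 1/2 = 1/2
(((w and (u implies v)) implies (u and (w iff u))) and (u implies (u implies u))) implies (((u and v) and (v implies u)) implies ((not w implies v) implies w)) = 1/2 implies 1/2 = 1/2
w implies u = 1/2 implies 1/2 = 1/2
u implies u = 1/2 implies 1/2 = 1/2
(w implies u) implies (u implies u) = 1/2 implies 1/2 = 1/2
u iff u = 1/2 iff 1/2 = 1/2
v and w = 1/2 and 1/2 = 1/2
(u iff u) iff (v and w) = 1/2 iff 1/2 = 1/2
w iff v = 1/2 iff 1/2 = 1/2
(w iff v) and v = 1/2 and 1/2 = 1/2
((u iff u) iff (v and w)) implies ((w iff v) and v) = 1/2 implies 1/2 = 1/2
((w implies u) implies (u implies u)) iff (((u iff u) iff (v and w)) implies ((w iff v) and v)) = 1/2 iff 1/2 = 1/2
((((w and (u implies v)) implies (u and (w iff u))) and (u implies (u implies u))) implies (((u and v) and (v implies u)) implies ((not w implies v) implies w))) iff (((w implies u) implies (u implies u)) iff (((u iff u) iff (v and w)) implies ((w iff v) and v))) = 1/2 iff 1/2 = 1/2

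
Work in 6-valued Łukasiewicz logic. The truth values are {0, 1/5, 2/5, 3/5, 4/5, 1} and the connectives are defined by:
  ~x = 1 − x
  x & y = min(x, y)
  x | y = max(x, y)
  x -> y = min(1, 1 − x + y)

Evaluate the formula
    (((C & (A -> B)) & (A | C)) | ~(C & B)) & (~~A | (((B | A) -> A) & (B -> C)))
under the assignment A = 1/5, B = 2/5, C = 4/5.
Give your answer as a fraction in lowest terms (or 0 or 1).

4/5

A -> B = 1/5 -> 2/5 = 1
C & (A -> B) = 4/5 & 1 = 4/5
A | C = 1/5 | 4/5 = 4/5
(C & (A -> B)) & (A | C) = 4/5 & 4/5 = 4/5
C & B = 4/5 & 2/5 = 2/5
~(C & B) = ~2/5 = 3/5
((C & (A -> B)) & (A | C)) | ~(C & B) = 4/5 | 3/5 = 4/5
~A = ~1/5 = 4/5
~~A = ~4/5 = 1/5
B | A = 2/5 | 1/5 = 2/5
(B | A) -> A = 2/5 -> 1/5 = 4/5
B -> C = 2/5 -> 4/5 = 1
((B | A) -> A) & (B -> C) = 4/5 & 1 = 4/5
~~A | (((B | A) -> A) & (B -> C)) = 1/5 | 4/5 = 4/5
(((C & (A -> B)) & (A | C)) | ~(C & B)) & (~~A | (((B | A) -> A) & (B -> C))) = 4/5 & 4/5 = 4/5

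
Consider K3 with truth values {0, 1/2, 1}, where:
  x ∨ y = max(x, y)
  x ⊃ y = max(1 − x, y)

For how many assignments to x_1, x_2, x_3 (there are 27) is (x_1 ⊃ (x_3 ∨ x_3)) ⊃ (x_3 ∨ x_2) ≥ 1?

value 1: 17 assignments (counts)
value 1/2: 9 assignments
value 0: 1 assignment
So 17 of the 27 assignments meet the threshold.

17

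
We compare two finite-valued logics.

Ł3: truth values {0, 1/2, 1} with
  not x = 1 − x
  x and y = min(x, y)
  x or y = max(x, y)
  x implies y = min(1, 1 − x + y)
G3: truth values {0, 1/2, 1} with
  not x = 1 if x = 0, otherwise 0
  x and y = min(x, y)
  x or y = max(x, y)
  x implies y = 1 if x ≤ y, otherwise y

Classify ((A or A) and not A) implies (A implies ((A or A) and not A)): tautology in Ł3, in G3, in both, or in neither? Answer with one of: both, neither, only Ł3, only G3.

both

In Ł3: every assignment gives 1 — tautology.
In G3: every assignment gives 1 — tautology.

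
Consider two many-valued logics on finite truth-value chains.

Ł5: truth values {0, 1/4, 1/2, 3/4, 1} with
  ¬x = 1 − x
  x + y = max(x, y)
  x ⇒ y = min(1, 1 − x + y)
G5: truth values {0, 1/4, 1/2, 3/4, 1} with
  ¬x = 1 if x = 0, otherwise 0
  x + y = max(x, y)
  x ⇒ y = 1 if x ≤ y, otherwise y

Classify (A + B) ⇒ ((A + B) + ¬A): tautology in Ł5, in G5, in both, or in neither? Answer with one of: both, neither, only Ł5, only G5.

both

In Ł5: every assignment gives 1 — tautology.
In G5: every assignment gives 1 — tautology.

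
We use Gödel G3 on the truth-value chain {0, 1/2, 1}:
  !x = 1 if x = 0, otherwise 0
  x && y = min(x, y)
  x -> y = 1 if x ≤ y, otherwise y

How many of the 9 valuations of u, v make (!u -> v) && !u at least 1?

1

u = 0, v = 0 ↦ 0  <
u = 0, v = 1/2 ↦ 1/2  <
u = 0, v = 1 ↦ 1  ≥
u = 1/2, v = 0 ↦ 0  <
u = 1/2, v = 1/2 ↦ 0  <
u = 1/2, v = 1 ↦ 0  <
u = 1, v = 0 ↦ 0  <
u = 1, v = 1/2 ↦ 0  <
u = 1, v = 1 ↦ 0  <
So 1 of the 9 assignments meets the threshold.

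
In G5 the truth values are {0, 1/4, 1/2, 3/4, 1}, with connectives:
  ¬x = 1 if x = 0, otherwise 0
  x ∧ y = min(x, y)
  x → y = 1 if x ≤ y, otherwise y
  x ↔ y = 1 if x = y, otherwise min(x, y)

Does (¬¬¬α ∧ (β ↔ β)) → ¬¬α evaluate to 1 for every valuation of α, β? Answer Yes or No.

Counterexample: take α = 0, β = 0.
¬α = ¬0 = 1
¬¬α = ¬1 = 0
¬¬¬α = ¬0 = 1
β ↔ β = 0 ↔ 0 = 1
¬¬¬α ∧ (β ↔ β) = 1 ∧ 1 = 1
¬α = ¬0 = 1
¬¬α = ¬1 = 0
(¬¬¬α ∧ (β ↔ β)) → ¬¬α = 1 → 0 = 0
This gives 0 ≠ 1.

No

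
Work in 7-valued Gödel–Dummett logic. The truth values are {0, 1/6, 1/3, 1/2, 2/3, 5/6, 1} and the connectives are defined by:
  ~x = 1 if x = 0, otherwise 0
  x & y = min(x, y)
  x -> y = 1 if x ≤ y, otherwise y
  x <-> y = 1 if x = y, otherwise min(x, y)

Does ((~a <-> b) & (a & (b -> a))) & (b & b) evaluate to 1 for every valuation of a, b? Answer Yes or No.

No

Counterexample: take a = 0, b = 0.
~a = ~0 = 1
~a <-> b = 1 <-> 0 = 0
b -> a = 0 -> 0 = 1
a & (b -> a) = 0 & 1 = 0
(~a <-> b) & (a & (b -> a)) = 0 & 0 = 0
b & b = 0 & 0 = 0
((~a <-> b) & (a & (b -> a))) & (b & b) = 0 & 0 = 0
This gives 0 ≠ 1.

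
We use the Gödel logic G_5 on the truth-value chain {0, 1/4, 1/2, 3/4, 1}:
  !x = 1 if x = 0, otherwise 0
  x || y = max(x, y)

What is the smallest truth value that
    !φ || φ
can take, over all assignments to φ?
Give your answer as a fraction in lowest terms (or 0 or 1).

1/4

Take φ = 1/4:
!φ = !1/4 = 0
!φ || φ = 0 || 1/4 = 1/4
No assignment yields a value below 1/4, so this is the minimum.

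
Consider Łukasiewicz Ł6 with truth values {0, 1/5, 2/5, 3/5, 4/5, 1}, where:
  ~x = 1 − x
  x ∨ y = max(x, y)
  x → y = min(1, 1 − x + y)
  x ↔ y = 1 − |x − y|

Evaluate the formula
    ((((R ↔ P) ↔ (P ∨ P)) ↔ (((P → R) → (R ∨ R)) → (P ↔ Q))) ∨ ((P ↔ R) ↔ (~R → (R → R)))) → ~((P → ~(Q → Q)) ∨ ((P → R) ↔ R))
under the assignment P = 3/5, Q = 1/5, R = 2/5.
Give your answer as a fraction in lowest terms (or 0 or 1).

R ↔ P = 2/5 ↔ 3/5 = 4/5
P ∨ P = 3/5 ∨ 3/5 = 3/5
(R ↔ P) ↔ (P ∨ P) = 4/5 ↔ 3/5 = 4/5
P → R = 3/5 → 2/5 = 4/5
R ∨ R = 2/5 ∨ 2/5 = 2/5
(P → R) → (R ∨ R) = 4/5 → 2/5 = 3/5
P ↔ Q = 3/5 ↔ 1/5 = 3/5
((P → R) → (R ∨ R)) → (P ↔ Q) = 3/5 → 3/5 = 1
((R ↔ P) ↔ (P ∨ P)) ↔ (((P → R) → (R ∨ R)) → (P ↔ Q)) = 4/5 ↔ 1 = 4/5
P ↔ R = 3/5 ↔ 2/5 = 4/5
~R = ~2/5 = 3/5
R → R = 2/5 → 2/5 = 1
~R → (R → R) = 3/5 → 1 = 1
(P ↔ R) ↔ (~R → (R → R)) = 4/5 ↔ 1 = 4/5
(((R ↔ P) ↔ (P ∨ P)) ↔ (((P → R) → (R ∨ R)) → (P ↔ Q))) ∨ ((P ↔ R) ↔ (~R → (R → R))) = 4/5 ∨ 4/5 = 4/5
Q → Q = 1/5 → 1/5 = 1
~(Q → Q) = ~1 = 0
P → ~(Q → Q) = 3/5 → 0 = 2/5
P → R = 3/5 → 2/5 = 4/5
(P → R) ↔ R = 4/5 ↔ 2/5 = 3/5
(P → ~(Q → Q)) ∨ ((P → R) ↔ R) = 2/5 ∨ 3/5 = 3/5
~((P → ~(Q → Q)) ∨ ((P → R) ↔ R)) = ~3/5 = 2/5
((((R ↔ P) ↔ (P ∨ P)) ↔ (((P → R) → (R ∨ R)) → (P ↔ Q))) ∨ ((P ↔ R) ↔ (~R → (R → R)))) → ~((P → ~(Q → Q)) ∨ ((P → R) ↔ R)) = 4/5 → 2/5 = 3/5

3/5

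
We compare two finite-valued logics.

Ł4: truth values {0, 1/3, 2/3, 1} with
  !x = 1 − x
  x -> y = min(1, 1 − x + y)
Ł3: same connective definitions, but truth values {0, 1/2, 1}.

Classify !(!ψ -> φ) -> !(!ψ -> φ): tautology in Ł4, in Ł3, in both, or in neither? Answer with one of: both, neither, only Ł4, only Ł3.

In Ł4: every assignment gives 1 — tautology.
In Ł3: every assignment gives 1 — tautology.

both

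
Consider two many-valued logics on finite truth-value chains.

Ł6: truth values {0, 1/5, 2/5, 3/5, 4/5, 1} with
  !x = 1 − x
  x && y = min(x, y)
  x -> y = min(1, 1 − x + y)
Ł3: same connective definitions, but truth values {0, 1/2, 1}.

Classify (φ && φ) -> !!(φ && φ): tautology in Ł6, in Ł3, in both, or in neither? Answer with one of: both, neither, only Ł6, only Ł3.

In Ł6: every assignment gives 1 — tautology.
In Ł3: every assignment gives 1 — tautology.

both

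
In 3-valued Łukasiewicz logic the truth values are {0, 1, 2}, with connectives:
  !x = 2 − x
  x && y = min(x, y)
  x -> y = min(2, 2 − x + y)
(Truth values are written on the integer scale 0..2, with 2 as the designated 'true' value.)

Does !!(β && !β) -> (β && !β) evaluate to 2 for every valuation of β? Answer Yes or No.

β = 0 ↦ 2
β = 1 ↦ 2
β = 2 ↦ 2
Every assignment gives a value ≥ 2.

Yes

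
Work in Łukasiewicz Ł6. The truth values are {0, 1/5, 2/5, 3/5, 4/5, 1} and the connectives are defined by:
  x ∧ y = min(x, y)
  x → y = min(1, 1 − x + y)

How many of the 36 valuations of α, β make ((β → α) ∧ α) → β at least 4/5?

26

value 1: 21 assignments (counts)
value 4/5: 5 assignments (counts)
value 3/5: 4 assignments
value 2/5: 3 assignments
value 1/5: 2 assignments
value 0: 1 assignment
So 26 of the 36 assignments meet the threshold.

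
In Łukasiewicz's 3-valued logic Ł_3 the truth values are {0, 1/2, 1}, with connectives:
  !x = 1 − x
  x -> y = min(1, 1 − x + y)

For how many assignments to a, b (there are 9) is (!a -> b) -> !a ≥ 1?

4

a = 0, b = 0 ↦ 1  ≥
a = 0, b = 1/2 ↦ 1  ≥
a = 0, b = 1 ↦ 1  ≥
a = 1/2, b = 0 ↦ 1  ≥
a = 1/2, b = 1/2 ↦ 1/2  <
a = 1/2, b = 1 ↦ 1/2  <
a = 1, b = 0 ↦ 0  <
a = 1, b = 1/2 ↦ 0  <
a = 1, b = 1 ↦ 0  <
So 4 of the 9 assignments meet the threshold.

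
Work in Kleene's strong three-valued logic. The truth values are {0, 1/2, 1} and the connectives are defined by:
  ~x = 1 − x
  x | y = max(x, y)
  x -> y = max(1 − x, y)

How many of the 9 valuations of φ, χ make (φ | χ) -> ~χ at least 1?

φ = 0, χ = 0 ↦ 1  ≥
φ = 0, χ = 1/2 ↦ 1/2  <
φ = 0, χ = 1 ↦ 0  <
φ = 1/2, χ = 0 ↦ 1  ≥
φ = 1/2, χ = 1/2 ↦ 1/2  <
φ = 1/2, χ = 1 ↦ 0  <
φ = 1, χ = 0 ↦ 1  ≥
φ = 1, χ = 1/2 ↦ 1/2  <
φ = 1, χ = 1 ↦ 0  <
So 3 of the 9 assignments meet the threshold.

3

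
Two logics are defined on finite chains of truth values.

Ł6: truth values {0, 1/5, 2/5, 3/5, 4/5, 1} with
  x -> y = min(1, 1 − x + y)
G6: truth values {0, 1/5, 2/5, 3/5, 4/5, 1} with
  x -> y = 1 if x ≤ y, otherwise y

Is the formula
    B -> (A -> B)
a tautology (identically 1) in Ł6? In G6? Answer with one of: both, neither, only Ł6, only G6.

In Ł6: every assignment gives 1 — tautology.
In G6: every assignment gives 1 — tautology.

both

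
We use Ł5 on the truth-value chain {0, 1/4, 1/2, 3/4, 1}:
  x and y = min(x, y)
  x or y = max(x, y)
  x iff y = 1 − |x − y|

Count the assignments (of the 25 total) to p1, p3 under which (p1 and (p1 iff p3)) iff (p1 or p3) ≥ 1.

value 1: 9 assignments (counts)
value 3/4: 6 assignments
value 1/2: 5 assignments
value 1/4: 3 assignments
value 0: 2 assignments
So 9 of the 25 assignments meet the threshold.

9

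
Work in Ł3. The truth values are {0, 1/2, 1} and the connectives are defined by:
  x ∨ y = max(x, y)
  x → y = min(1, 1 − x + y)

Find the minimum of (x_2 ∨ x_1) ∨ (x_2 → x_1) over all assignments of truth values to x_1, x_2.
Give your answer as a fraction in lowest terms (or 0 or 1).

Take x_1 = 0, x_2 = 1/2:
x_2 ∨ x_1 = 1/2 ∨ 0 = 1/2
x_2 → x_1 = 1/2 → 0 = 1/2
(x_2 ∨ x_1) ∨ (x_2 → x_1) = 1/2 ∨ 1/2 = 1/2
No assignment yields a value below 1/2, so this is the minimum.

1/2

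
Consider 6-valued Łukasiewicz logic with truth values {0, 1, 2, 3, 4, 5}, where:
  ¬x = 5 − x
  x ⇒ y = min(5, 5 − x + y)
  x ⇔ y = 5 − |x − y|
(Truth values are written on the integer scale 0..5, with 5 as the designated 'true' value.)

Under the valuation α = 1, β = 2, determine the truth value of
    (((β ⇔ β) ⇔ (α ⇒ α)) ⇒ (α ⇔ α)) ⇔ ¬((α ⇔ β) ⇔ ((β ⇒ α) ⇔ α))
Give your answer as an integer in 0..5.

β ⇔ β = 2 ⇔ 2 = 5
α ⇒ α = 1 ⇒ 1 = 5
(β ⇔ β) ⇔ (α ⇒ α) = 5 ⇔ 5 = 5
α ⇔ α = 1 ⇔ 1 = 5
((β ⇔ β) ⇔ (α ⇒ α)) ⇒ (α ⇔ α) = 5 ⇒ 5 = 5
α ⇔ β = 1 ⇔ 2 = 4
β ⇒ α = 2 ⇒ 1 = 4
(β ⇒ α) ⇔ α = 4 ⇔ 1 = 2
(α ⇔ β) ⇔ ((β ⇒ α) ⇔ α) = 4 ⇔ 2 = 3
¬((α ⇔ β) ⇔ ((β ⇒ α) ⇔ α)) = ¬3 = 2
(((β ⇔ β) ⇔ (α ⇒ α)) ⇒ (α ⇔ α)) ⇔ ¬((α ⇔ β) ⇔ ((β ⇒ α) ⇔ α)) = 5 ⇔ 2 = 2

2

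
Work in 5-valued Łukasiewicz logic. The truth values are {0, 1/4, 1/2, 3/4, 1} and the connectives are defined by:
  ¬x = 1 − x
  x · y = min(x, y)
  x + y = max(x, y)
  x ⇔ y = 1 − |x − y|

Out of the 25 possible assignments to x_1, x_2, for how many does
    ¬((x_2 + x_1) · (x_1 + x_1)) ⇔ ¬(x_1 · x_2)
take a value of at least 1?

value 1: 15 assignments (counts)
value 3/4: 4 assignments
value 1/2: 3 assignments
value 1/4: 2 assignments
value 0: 1 assignment
So 15 of the 25 assignments meet the threshold.

15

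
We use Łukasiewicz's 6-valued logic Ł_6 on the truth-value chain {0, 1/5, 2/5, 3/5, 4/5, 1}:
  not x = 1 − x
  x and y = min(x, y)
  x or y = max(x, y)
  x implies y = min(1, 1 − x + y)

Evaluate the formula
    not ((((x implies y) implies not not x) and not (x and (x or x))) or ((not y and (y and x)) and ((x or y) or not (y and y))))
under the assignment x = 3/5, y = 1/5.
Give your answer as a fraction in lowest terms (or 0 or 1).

x implies y = 3/5 implies 1/5 = 3/5
not x = not 3/5 = 2/5
not not x = not 2/5 = 3/5
(x implies y) implies not not x = 3/5 implies 3/5 = 1
x or x = 3/5 or 3/5 = 3/5
x and (x or x) = 3/5 and 3/5 = 3/5
not (x and (x or x)) = not 3/5 = 2/5
((x implies y) implies not not x) and not (x and (x or x)) = 1 and 2/5 = 2/5
not y = not 1/5 = 4/5
y and x = 1/5 and 3/5 = 1/5
not y and (y and x) = 4/5 and 1/5 = 1/5
x or y = 3/5 or 1/5 = 3/5
y and y = 1/5 and 1/5 = 1/5
not (y and y) = not 1/5 = 4/5
(x or y) or not (y and y) = 3/5 or 4/5 = 4/5
(not y and (y and x)) and ((x or y) or not (y and y)) = 1/5 and 4/5 = 1/5
(((x implies y) implies not not x) and not (x and (x or x))) or ((not y and (y and x)) and ((x or y) or not (y and y))) = 2/5 or 1/5 = 2/5
not ((((x implies y) implies not not x) and not (x and (x or x))) or ((not y and (y and x)) and ((x or y) or not (y and y)))) = not 2/5 = 3/5

3/5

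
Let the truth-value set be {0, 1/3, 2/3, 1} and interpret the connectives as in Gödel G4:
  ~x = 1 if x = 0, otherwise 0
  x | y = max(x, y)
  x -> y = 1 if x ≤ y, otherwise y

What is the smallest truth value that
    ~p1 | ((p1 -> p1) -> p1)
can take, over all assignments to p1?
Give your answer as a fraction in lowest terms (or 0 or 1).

1/3

Take p1 = 1/3:
~p1 = ~1/3 = 0
p1 -> p1 = 1/3 -> 1/3 = 1
(p1 -> p1) -> p1 = 1 -> 1/3 = 1/3
~p1 | ((p1 -> p1) -> p1) = 0 | 1/3 = 1/3
No assignment yields a value below 1/3, so this is the minimum.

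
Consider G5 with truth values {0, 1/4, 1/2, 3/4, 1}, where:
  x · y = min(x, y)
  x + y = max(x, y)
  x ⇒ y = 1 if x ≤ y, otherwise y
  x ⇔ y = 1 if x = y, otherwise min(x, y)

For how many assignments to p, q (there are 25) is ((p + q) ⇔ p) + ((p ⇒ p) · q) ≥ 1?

19

value 1: 19 assignments (counts)
value 3/4: 3 assignments
value 1/2: 2 assignments
value 1/4: 1 assignment
So 19 of the 25 assignments meet the threshold.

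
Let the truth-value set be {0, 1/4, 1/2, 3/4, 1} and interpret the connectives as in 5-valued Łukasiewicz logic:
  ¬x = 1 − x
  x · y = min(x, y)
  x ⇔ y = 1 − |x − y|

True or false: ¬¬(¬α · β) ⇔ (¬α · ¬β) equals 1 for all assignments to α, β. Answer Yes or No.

Counterexample: take α = 0, β = 0.
¬α = ¬0 = 1
¬α · β = 1 · 0 = 0
¬(¬α · β) = ¬0 = 1
¬¬(¬α · β) = ¬1 = 0
¬α = ¬0 = 1
¬β = ¬0 = 1
¬α · ¬β = 1 · 1 = 1
¬¬(¬α · β) ⇔ (¬α · ¬β) = 0 ⇔ 1 = 0
This gives 0 ≠ 1.

No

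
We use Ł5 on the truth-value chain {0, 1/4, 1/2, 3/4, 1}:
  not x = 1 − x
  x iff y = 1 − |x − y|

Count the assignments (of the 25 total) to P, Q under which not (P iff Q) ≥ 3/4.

6

value 1: 2 assignments (counts)
value 3/4: 4 assignments (counts)
value 1/2: 6 assignments
value 1/4: 8 assignments
value 0: 5 assignments
So 6 of the 25 assignments meet the threshold.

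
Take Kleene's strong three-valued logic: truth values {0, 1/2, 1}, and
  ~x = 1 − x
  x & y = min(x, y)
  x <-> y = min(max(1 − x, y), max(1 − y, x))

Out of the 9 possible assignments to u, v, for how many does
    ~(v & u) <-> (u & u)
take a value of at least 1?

u = 0, v = 0 ↦ 0  <
u = 0, v = 1/2 ↦ 0  <
u = 0, v = 1 ↦ 0  <
u = 1/2, v = 0 ↦ 1/2  <
u = 1/2, v = 1/2 ↦ 1/2  <
u = 1/2, v = 1 ↦ 1/2  <
u = 1, v = 0 ↦ 1  ≥
u = 1, v = 1/2 ↦ 1/2  <
u = 1, v = 1 ↦ 0  <
So 1 of the 9 assignments meets the threshold.

1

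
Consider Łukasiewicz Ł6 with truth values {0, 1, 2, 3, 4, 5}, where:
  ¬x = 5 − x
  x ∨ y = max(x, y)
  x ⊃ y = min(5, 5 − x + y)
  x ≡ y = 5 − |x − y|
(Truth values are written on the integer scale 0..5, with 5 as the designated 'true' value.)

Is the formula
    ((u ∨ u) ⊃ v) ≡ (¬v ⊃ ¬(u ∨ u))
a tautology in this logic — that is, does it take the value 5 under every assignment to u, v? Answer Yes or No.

Yes

At u = 2, v = 2, for instance:
u ∨ u = 2 ∨ 2 = 2
(u ∨ u) ⊃ v = 2 ⊃ 2 = 5
¬v = ¬2 = 3
¬(u ∨ u) = ¬2 = 3
¬v ⊃ ¬(u ∨ u) = 3 ⊃ 3 = 5
((u ∨ u) ⊃ v) ≡ (¬v ⊃ ¬(u ∨ u)) = 5 ≡ 5 = 5
and checking the remaining 35 assignments likewise gives ≥ 5 in every case.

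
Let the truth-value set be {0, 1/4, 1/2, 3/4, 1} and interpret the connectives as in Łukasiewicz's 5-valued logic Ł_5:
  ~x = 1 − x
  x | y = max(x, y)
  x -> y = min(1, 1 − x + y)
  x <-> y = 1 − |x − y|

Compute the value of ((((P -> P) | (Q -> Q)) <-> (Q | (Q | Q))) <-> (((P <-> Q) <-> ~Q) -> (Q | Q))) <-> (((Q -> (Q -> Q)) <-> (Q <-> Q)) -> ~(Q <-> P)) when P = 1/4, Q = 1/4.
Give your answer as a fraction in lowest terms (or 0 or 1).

1/4

P -> P = 1/4 -> 1/4 = 1
Q -> Q = 1/4 -> 1/4 = 1
(P -> P) | (Q -> Q) = 1 | 1 = 1
Q | Q = 1/4 | 1/4 = 1/4
Q | (Q | Q) = 1/4 | 1/4 = 1/4
((P -> P) | (Q -> Q)) <-> (Q | (Q | Q)) = 1 <-> 1/4 = 1/4
P <-> Q = 1/4 <-> 1/4 = 1
~Q = ~1/4 = 3/4
(P <-> Q) <-> ~Q = 1 <-> 3/4 = 3/4
Q | Q = 1/4 | 1/4 = 1/4
((P <-> Q) <-> ~Q) -> (Q | Q) = 3/4 -> 1/4 = 1/2
(((P -> P) | (Q -> Q)) <-> (Q | (Q | Q))) <-> (((P <-> Q) <-> ~Q) -> (Q | Q)) = 1/4 <-> 1/2 = 3/4
Q -> Q = 1/4 -> 1/4 = 1
Q -> (Q -> Q) = 1/4 -> 1 = 1
Q <-> Q = 1/4 <-> 1/4 = 1
(Q -> (Q -> Q)) <-> (Q <-> Q) = 1 <-> 1 = 1
Q <-> P = 1/4 <-> 1/4 = 1
~(Q <-> P) = ~1 = 0
((Q -> (Q -> Q)) <-> (Q <-> Q)) -> ~(Q <-> P) = 1 -> 0 = 0
((((P -> P) | (Q -> Q)) <-> (Q | (Q | Q))) <-> (((P <-> Q) <-> ~Q) -> (Q | Q))) <-> (((Q -> (Q -> Q)) <-> (Q <-> Q)) -> ~(Q <-> P)) = 3/4 <-> 0 = 1/4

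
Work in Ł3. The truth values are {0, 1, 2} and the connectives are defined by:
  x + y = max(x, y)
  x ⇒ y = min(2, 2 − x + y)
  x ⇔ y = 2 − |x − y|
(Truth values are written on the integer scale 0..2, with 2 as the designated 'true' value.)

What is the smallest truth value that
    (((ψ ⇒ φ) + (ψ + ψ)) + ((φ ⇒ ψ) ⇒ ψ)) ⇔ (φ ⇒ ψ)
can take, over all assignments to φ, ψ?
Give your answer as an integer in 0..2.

Take φ = 2, ψ = 0:
ψ ⇒ φ = 0 ⇒ 2 = 2
ψ + ψ = 0 + 0 = 0
(ψ ⇒ φ) + (ψ + ψ) = 2 + 0 = 2
φ ⇒ ψ = 2 ⇒ 0 = 0
(φ ⇒ ψ) ⇒ ψ = 0 ⇒ 0 = 2
((ψ ⇒ φ) + (ψ + ψ)) + ((φ ⇒ ψ) ⇒ ψ) = 2 + 2 = 2
φ ⇒ ψ = 2 ⇒ 0 = 0
(((ψ ⇒ φ) + (ψ + ψ)) + ((φ ⇒ ψ) ⇒ ψ)) ⇔ (φ ⇒ ψ) = 2 ⇔ 0 = 0
No assignment yields a value below 0, so this is the minimum.

0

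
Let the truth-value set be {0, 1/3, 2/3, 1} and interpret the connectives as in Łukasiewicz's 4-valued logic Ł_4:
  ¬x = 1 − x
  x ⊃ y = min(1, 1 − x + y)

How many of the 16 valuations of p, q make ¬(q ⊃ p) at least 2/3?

3

p = 0, q = 0 ↦ 0  <
p = 0, q = 1/3 ↦ 1/3  <
p = 0, q = 2/3 ↦ 2/3  ≥
p = 0, q = 1 ↦ 1  ≥
p = 1/3, q = 0 ↦ 0  <
p = 1/3, q = 1/3 ↦ 0  <
p = 1/3, q = 2/3 ↦ 1/3  <
p = 1/3, q = 1 ↦ 2/3  ≥
p = 2/3, q = 0 ↦ 0  <
p = 2/3, q = 1/3 ↦ 0  <
p = 2/3, q = 2/3 ↦ 0  <
p = 2/3, q = 1 ↦ 1/3  <
p = 1, q = 0 ↦ 0  <
p = 1, q = 1/3 ↦ 0  <
p = 1, q = 2/3 ↦ 0  <
p = 1, q = 1 ↦ 0  <
So 3 of the 16 assignments meet the threshold.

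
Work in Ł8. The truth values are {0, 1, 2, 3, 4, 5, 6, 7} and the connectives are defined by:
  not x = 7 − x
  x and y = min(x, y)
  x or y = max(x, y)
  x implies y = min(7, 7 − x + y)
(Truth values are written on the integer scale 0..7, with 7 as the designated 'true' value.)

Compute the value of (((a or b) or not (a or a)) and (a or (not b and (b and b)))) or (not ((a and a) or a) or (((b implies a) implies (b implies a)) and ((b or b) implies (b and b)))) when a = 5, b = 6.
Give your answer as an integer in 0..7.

7

a or b = 5 or 6 = 6
a or a = 5 or 5 = 5
not (a or a) = not 5 = 2
(a or b) or not (a or a) = 6 or 2 = 6
not b = not 6 = 1
b and b = 6 and 6 = 6
not b and (b and b) = 1 and 6 = 1
a or (not b and (b and b)) = 5 or 1 = 5
((a or b) or not (a or a)) and (a or (not b and (b and b))) = 6 and 5 = 5
a and a = 5 and 5 = 5
(a and a) or a = 5 or 5 = 5
not ((a and a) or a) = not 5 = 2
b implies a = 6 implies 5 = 6
b implies a = 6 implies 5 = 6
(b implies a) implies (b implies a) = 6 implies 6 = 7
b or b = 6 or 6 = 6
b and b = 6 and 6 = 6
(b or b) implies (b and b) = 6 implies 6 = 7
((b implies a) implies (b implies a)) and ((b or b) implies (b and b)) = 7 and 7 = 7
not ((a and a) or a) or (((b implies a) implies (b implies a)) and ((b or b) implies (b and b))) = 2 or 7 = 7
(((a or b) or not (a or a)) and (a or (not b and (b and b)))) or (not ((a and a) or a) or (((b implies a) implies (b implies a)) and ((b or b) implies (b and b)))) = 5 or 7 = 7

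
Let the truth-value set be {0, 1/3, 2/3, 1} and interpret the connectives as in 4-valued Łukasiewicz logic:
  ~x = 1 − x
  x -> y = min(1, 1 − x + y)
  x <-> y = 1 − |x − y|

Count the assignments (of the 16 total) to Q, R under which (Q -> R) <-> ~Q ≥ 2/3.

12

Q = 0, R = 0 ↦ 1  ≥
Q = 0, R = 1/3 ↦ 1  ≥
Q = 0, R = 2/3 ↦ 1  ≥
Q = 0, R = 1 ↦ 1  ≥
Q = 1/3, R = 0 ↦ 1  ≥
Q = 1/3, R = 1/3 ↦ 2/3  ≥
Q = 1/3, R = 2/3 ↦ 2/3  ≥
Q = 1/3, R = 1 ↦ 2/3  ≥
Q = 2/3, R = 0 ↦ 1  ≥
Q = 2/3, R = 1/3 ↦ 2/3  ≥
Q = 2/3, R = 2/3 ↦ 1/3  <
Q = 2/3, R = 1 ↦ 1/3  <
Q = 1, R = 0 ↦ 1  ≥
Q = 1, R = 1/3 ↦ 2/3  ≥
Q = 1, R = 2/3 ↦ 1/3  <
Q = 1, R = 1 ↦ 0  <
So 12 of the 16 assignments meet the threshold.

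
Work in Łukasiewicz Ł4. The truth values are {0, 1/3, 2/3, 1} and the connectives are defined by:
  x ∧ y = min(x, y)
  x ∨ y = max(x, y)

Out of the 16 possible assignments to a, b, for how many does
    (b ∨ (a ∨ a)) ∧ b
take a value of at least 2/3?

8

a = 0, b = 0 ↦ 0  <
a = 0, b = 1/3 ↦ 1/3  <
a = 0, b = 2/3 ↦ 2/3  ≥
a = 0, b = 1 ↦ 1  ≥
a = 1/3, b = 0 ↦ 0  <
a = 1/3, b = 1/3 ↦ 1/3  <
a = 1/3, b = 2/3 ↦ 2/3  ≥
a = 1/3, b = 1 ↦ 1  ≥
a = 2/3, b = 0 ↦ 0  <
a = 2/3, b = 1/3 ↦ 1/3  <
a = 2/3, b = 2/3 ↦ 2/3  ≥
a = 2/3, b = 1 ↦ 1  ≥
a = 1, b = 0 ↦ 0  <
a = 1, b = 1/3 ↦ 1/3  <
a = 1, b = 2/3 ↦ 2/3  ≥
a = 1, b = 1 ↦ 1  ≥
So 8 of the 16 assignments meet the threshold.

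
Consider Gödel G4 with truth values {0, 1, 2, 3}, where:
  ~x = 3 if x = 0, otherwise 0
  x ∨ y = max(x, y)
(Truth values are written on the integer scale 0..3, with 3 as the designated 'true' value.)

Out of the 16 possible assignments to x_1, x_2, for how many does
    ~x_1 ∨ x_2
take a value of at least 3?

x_1 = 0, x_2 = 0 ↦ 3  ≥
x_1 = 0, x_2 = 1 ↦ 3  ≥
x_1 = 0, x_2 = 2 ↦ 3  ≥
x_1 = 0, x_2 = 3 ↦ 3  ≥
x_1 = 1, x_2 = 0 ↦ 0  <
x_1 = 1, x_2 = 1 ↦ 1  <
x_1 = 1, x_2 = 2 ↦ 2  <
x_1 = 1, x_2 = 3 ↦ 3  ≥
x_1 = 2, x_2 = 0 ↦ 0  <
x_1 = 2, x_2 = 1 ↦ 1  <
x_1 = 2, x_2 = 2 ↦ 2  <
x_1 = 2, x_2 = 3 ↦ 3  ≥
x_1 = 3, x_2 = 0 ↦ 0  <
x_1 = 3, x_2 = 1 ↦ 1  <
x_1 = 3, x_2 = 2 ↦ 2  <
x_1 = 3, x_2 = 3 ↦ 3  ≥
So 7 of the 16 assignments meet the threshold.

7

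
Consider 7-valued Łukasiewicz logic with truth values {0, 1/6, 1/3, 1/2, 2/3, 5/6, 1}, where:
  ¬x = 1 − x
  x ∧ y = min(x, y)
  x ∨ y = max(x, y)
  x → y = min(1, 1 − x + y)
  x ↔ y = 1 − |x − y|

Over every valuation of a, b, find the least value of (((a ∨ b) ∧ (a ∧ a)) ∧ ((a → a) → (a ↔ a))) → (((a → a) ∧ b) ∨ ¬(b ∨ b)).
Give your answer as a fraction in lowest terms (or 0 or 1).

Take a = 1, b = 1/2:
a ∨ b = 1 ∨ 1/2 = 1
a ∧ a = 1 ∧ 1 = 1
(a ∨ b) ∧ (a ∧ a) = 1 ∧ 1 = 1
a → a = 1 → 1 = 1
a ↔ a = 1 ↔ 1 = 1
(a → a) → (a ↔ a) = 1 → 1 = 1
((a ∨ b) ∧ (a ∧ a)) ∧ ((a → a) → (a ↔ a)) = 1 ∧ 1 = 1
a → a = 1 → 1 = 1
(a → a) ∧ b = 1 ∧ 1/2 = 1/2
b ∨ b = 1/2 ∨ 1/2 = 1/2
¬(b ∨ b) = ¬1/2 = 1/2
((a → a) ∧ b) ∨ ¬(b ∨ b) = 1/2 ∨ 1/2 = 1/2
(((a ∨ b) ∧ (a ∧ a)) ∧ ((a → a) → (a ↔ a))) → (((a → a) ∧ b) ∨ ¬(b ∨ b)) = 1 → 1/2 = 1/2
No assignment yields a value below 1/2, so this is the minimum.

1/2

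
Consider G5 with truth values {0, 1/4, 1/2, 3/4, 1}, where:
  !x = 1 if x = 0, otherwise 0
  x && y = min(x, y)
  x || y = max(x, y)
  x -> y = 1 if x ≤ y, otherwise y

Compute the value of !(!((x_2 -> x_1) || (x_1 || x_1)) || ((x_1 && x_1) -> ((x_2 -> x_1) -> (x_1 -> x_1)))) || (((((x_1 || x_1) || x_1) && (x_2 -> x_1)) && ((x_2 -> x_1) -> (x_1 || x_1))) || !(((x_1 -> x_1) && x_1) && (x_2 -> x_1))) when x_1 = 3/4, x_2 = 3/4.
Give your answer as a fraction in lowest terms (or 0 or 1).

3/4

x_2 -> x_1 = 3/4 -> 3/4 = 1
x_1 || x_1 = 3/4 || 3/4 = 3/4
(x_2 -> x_1) || (x_1 || x_1) = 1 || 3/4 = 1
!((x_2 -> x_1) || (x_1 || x_1)) = !1 = 0
x_1 && x_1 = 3/4 && 3/4 = 3/4
x_2 -> x_1 = 3/4 -> 3/4 = 1
x_1 -> x_1 = 3/4 -> 3/4 = 1
(x_2 -> x_1) -> (x_1 -> x_1) = 1 -> 1 = 1
(x_1 && x_1) -> ((x_2 -> x_1) -> (x_1 -> x_1)) = 3/4 -> 1 = 1
!((x_2 -> x_1) || (x_1 || x_1)) || ((x_1 && x_1) -> ((x_2 -> x_1) -> (x_1 -> x_1))) = 0 || 1 = 1
!(!((x_2 -> x_1) || (x_1 || x_1)) || ((x_1 && x_1) -> ((x_2 -> x_1) -> (x_1 -> x_1)))) = !1 = 0
x_1 || x_1 = 3/4 || 3/4 = 3/4
(x_1 || x_1) || x_1 = 3/4 || 3/4 = 3/4
x_2 -> x_1 = 3/4 -> 3/4 = 1
((x_1 || x_1) || x_1) && (x_2 -> x_1) = 3/4 && 1 = 3/4
x_2 -> x_1 = 3/4 -> 3/4 = 1
x_1 || x_1 = 3/4 || 3/4 = 3/4
(x_2 -> x_1) -> (x_1 || x_1) = 1 -> 3/4 = 3/4
(((x_1 || x_1) || x_1) && (x_2 -> x_1)) && ((x_2 -> x_1) -> (x_1 || x_1)) = 3/4 && 3/4 = 3/4
x_1 -> x_1 = 3/4 -> 3/4 = 1
(x_1 -> x_1) && x_1 = 1 && 3/4 = 3/4
x_2 -> x_1 = 3/4 -> 3/4 = 1
((x_1 -> x_1) && x_1) && (x_2 -> x_1) = 3/4 && 1 = 3/4
!(((x_1 -> x_1) && x_1) && (x_2 -> x_1)) = !3/4 = 0
((((x_1 || x_1) || x_1) && (x_2 -> x_1)) && ((x_2 -> x_1) -> (x_1 || x_1))) || !(((x_1 -> x_1) && x_1) && (x_2 -> x_1)) = 3/4 || 0 = 3/4
!(!((x_2 -> x_1) || (x_1 || x_1)) || ((x_1 && x_1) -> ((x_2 -> x_1) -> (x_1 -> x_1)))) || (((((x_1 || x_1) || x_1) && (x_2 -> x_1)) && ((x_2 -> x_1) -> (x_1 || x_1))) || !(((x_1 -> x_1) && x_1) && (x_2 -> x_1))) = 0 || 3/4 = 3/4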